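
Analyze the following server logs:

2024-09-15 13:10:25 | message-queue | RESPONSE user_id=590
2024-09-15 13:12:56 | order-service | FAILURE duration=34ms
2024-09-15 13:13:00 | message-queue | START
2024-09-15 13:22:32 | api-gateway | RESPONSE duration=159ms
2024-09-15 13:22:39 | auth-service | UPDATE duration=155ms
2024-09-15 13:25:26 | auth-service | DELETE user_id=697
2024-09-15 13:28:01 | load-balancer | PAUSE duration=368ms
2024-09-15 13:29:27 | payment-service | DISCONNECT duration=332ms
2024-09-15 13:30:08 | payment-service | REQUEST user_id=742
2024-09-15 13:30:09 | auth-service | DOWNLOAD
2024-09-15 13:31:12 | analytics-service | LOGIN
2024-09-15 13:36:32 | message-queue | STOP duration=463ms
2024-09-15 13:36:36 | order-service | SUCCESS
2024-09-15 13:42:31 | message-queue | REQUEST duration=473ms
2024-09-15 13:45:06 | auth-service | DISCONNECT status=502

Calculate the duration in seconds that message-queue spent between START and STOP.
1412

To calculate state duration:

1. Find START event for message-queue: 2024-09-15 13:13:00
2. Find STOP event for message-queue: 2024-09-15 13:36:32
3. Calculate duration: 2024-09-15 13:36:32 - 2024-09-15 13:13:00 = 1412 seconds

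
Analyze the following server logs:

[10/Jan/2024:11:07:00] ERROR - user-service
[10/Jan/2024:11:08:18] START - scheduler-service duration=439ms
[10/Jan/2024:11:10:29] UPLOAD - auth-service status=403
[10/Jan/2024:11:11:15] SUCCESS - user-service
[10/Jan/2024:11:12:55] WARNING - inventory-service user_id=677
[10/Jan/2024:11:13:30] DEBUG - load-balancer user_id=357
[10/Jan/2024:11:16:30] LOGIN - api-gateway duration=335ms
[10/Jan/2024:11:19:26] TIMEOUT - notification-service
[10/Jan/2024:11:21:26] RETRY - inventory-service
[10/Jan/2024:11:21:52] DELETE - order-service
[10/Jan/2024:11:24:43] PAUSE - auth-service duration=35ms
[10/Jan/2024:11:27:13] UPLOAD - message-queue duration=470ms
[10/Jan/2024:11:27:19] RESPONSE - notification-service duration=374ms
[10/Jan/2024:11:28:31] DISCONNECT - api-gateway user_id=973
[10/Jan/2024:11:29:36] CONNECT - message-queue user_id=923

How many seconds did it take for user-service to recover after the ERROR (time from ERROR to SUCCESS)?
255

To calculate recovery time:

1. Find ERROR event for user-service: 10/Jan/2024:11:07:00
2. Find next SUCCESS event for user-service: 10/Jan/2024:11:11:15
3. Recovery time: 10/Jan/2024:11:11:15 - 10/Jan/2024:11:07:00 = 255 seconds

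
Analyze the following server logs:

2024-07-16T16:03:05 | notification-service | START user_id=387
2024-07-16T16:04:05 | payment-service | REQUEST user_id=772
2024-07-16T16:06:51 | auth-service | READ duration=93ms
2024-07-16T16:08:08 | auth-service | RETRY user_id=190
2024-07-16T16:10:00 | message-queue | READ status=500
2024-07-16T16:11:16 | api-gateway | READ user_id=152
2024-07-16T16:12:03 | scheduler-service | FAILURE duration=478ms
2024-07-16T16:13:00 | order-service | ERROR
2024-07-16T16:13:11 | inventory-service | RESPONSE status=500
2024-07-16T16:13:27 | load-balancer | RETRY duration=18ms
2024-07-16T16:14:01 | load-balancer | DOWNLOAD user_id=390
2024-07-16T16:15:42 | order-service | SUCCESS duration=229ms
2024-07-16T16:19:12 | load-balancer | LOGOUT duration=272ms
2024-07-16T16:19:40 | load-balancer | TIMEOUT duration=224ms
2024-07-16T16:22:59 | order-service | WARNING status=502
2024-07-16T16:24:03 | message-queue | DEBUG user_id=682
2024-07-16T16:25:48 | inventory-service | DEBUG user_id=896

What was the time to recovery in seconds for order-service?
162

To calculate recovery time:

1. Find ERROR event for order-service: 2024-07-16T16:13:00
2. Find next SUCCESS event for order-service: 2024-07-16T16:15:42
3. Recovery time: 2024-07-16T16:15:42 - 2024-07-16T16:13:00 = 162 seconds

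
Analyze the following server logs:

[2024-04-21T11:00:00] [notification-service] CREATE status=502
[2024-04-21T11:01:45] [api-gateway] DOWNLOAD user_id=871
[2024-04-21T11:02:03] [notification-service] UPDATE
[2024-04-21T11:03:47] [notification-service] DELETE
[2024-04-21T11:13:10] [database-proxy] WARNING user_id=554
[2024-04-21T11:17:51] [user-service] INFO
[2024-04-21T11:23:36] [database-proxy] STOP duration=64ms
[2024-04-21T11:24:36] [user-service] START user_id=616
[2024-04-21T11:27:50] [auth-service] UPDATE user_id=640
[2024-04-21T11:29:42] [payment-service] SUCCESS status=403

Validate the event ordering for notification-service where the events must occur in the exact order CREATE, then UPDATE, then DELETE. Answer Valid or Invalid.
Valid

To validate ordering:

1. Required order: CREATE → UPDATE → DELETE
2. Rule: the events must occur in the exact order CREATE, then UPDATE, then DELETE
3. Check actual order of events for notification-service
4. Result: Valid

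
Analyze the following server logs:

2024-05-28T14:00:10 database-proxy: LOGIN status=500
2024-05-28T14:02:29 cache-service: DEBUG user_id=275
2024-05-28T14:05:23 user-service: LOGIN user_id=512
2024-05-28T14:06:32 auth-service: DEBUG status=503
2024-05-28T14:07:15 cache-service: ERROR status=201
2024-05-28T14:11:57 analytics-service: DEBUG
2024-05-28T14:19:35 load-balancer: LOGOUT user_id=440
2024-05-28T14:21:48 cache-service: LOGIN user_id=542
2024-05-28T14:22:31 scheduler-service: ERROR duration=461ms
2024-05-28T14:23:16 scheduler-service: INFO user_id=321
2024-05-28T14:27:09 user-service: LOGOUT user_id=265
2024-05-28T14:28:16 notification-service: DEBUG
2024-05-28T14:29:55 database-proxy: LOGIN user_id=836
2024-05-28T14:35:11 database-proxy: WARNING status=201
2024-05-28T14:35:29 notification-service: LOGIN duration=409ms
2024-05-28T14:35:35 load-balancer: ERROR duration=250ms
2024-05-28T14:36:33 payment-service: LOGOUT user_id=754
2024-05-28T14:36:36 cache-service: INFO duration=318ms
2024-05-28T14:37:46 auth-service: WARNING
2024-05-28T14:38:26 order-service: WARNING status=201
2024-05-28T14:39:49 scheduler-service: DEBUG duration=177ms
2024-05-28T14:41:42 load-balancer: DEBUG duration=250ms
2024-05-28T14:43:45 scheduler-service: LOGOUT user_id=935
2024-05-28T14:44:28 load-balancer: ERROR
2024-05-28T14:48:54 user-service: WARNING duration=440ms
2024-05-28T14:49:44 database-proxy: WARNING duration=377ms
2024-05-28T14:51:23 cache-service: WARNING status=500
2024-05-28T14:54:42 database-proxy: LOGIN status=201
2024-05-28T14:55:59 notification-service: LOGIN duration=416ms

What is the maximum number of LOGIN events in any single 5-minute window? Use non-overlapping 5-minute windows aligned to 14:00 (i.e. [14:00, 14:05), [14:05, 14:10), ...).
1

To find the burst window:

1. Divide the log period into non-overlapping 5-minute windows starting at 14:00
2. Count LOGIN events in each window
3. Find the window with maximum count
4. Maximum events in a window: 1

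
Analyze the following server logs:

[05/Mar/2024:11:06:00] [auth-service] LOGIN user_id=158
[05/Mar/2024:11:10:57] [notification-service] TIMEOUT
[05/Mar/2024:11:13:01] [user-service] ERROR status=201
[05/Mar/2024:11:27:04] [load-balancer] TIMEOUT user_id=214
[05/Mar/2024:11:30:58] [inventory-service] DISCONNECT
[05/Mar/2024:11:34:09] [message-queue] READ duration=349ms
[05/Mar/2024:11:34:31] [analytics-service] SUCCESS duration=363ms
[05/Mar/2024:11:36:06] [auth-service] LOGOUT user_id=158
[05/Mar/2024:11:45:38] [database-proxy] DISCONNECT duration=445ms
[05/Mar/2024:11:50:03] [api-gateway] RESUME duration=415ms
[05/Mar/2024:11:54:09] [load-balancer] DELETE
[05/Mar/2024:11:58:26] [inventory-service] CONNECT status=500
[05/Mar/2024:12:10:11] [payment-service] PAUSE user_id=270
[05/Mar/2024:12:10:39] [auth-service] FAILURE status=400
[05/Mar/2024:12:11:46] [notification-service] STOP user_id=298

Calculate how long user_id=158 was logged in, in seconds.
1806

To calculate session duration:

1. Find LOGIN event for user_id=158: 05/Mar/2024:11:06:00
2. Find LOGOUT event for user_id=158: 05/Mar/2024:11:36:06
3. Session duration: 05/Mar/2024:11:36:06 - 05/Mar/2024:11:06:00 = 1806 seconds (30 minutes)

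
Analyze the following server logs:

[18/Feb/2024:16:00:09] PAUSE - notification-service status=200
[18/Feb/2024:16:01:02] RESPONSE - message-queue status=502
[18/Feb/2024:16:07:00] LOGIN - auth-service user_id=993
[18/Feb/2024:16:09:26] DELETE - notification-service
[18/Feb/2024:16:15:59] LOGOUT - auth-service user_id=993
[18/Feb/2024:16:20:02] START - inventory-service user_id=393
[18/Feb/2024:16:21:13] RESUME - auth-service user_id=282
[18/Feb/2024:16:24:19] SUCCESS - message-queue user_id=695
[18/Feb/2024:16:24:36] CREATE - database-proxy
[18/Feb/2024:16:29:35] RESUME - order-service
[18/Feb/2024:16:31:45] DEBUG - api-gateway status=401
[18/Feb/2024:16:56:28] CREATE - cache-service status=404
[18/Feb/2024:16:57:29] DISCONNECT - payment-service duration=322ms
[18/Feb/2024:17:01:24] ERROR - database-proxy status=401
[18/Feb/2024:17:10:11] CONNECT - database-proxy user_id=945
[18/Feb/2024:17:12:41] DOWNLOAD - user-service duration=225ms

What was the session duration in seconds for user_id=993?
539

To calculate session duration:

1. Find LOGIN event for user_id=993: 18/Feb/2024:16:07:00
2. Find LOGOUT event for user_id=993: 18/Feb/2024:16:15:59
3. Session duration: 18/Feb/2024:16:15:59 - 18/Feb/2024:16:07:00 = 539 seconds (8 minutes)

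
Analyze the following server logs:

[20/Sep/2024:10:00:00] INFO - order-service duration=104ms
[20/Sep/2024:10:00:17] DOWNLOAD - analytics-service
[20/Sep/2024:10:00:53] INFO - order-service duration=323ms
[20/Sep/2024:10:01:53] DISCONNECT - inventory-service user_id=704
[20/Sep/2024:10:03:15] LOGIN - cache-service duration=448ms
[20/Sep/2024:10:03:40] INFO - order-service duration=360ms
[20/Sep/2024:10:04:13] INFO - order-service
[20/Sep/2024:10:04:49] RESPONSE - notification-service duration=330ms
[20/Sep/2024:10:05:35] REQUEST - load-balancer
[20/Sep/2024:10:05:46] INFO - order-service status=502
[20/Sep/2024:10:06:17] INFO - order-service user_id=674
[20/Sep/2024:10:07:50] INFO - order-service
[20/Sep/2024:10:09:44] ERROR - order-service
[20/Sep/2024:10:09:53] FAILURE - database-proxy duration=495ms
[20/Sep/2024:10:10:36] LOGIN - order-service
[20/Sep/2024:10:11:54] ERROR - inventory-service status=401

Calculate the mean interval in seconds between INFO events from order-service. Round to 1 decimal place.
78.3

To calculate average interval:

1. Find all INFO events for order-service in order
2. Calculate time gaps between consecutive events
3. Compute mean of gaps: 470 / 6 = 78.3 seconds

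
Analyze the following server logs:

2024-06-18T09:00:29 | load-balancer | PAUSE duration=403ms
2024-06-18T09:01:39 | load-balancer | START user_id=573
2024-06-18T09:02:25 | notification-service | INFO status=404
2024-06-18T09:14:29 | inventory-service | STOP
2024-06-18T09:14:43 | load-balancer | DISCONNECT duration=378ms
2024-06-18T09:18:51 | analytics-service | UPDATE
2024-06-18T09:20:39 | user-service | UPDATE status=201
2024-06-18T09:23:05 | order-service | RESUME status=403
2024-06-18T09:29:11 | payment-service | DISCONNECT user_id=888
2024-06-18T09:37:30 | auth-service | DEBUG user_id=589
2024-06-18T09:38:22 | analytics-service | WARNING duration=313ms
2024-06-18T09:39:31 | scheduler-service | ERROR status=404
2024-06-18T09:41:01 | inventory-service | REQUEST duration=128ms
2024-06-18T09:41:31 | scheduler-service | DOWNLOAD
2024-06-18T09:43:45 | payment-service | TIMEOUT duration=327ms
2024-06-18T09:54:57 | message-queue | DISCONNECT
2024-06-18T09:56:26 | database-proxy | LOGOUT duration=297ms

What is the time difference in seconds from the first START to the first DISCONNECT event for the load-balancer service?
784

To find the time between events:

1. Locate the first START event for load-balancer: 2024-06-18T09:01:39
2. Locate the first DISCONNECT event for load-balancer: 2024-06-18T09:14:43
3. Calculate the difference: 2024-06-18T09:14:43 - 2024-06-18T09:01:39 = 784 seconds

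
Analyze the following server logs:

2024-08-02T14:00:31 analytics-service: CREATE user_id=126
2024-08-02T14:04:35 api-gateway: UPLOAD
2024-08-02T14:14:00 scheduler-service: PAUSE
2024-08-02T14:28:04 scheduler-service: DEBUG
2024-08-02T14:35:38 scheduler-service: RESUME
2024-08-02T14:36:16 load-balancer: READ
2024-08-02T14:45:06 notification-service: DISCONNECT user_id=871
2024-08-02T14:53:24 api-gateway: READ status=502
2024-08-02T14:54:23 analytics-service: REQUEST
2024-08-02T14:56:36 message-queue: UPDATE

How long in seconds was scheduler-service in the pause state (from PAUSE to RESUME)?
1298

To calculate state duration:

1. Find PAUSE event for scheduler-service: 2024-08-02T14:14:00
2. Find RESUME event for scheduler-service: 2024-08-02T14:35:38
3. Calculate duration: 2024-08-02T14:35:38 - 2024-08-02T14:14:00 = 1298 seconds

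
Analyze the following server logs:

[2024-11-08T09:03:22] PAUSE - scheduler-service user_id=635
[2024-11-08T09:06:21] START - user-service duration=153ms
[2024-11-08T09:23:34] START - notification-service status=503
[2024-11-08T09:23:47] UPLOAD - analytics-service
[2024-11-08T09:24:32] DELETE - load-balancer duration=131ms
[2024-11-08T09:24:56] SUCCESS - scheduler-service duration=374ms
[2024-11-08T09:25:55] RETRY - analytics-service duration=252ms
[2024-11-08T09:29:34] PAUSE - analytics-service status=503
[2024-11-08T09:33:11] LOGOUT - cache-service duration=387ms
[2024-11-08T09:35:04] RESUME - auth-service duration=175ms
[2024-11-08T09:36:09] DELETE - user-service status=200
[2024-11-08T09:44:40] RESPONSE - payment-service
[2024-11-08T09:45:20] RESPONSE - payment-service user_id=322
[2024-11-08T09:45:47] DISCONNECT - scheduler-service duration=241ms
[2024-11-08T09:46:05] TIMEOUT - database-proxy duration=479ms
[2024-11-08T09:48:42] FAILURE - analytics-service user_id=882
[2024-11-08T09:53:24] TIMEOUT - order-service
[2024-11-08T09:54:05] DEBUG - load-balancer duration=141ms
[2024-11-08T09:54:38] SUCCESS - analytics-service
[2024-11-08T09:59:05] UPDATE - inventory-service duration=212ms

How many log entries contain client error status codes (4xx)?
0

To find matching entries:

1. Pattern to match: client error status codes (4xx)
2. Scan each log entry for the pattern
3. Count matches: 0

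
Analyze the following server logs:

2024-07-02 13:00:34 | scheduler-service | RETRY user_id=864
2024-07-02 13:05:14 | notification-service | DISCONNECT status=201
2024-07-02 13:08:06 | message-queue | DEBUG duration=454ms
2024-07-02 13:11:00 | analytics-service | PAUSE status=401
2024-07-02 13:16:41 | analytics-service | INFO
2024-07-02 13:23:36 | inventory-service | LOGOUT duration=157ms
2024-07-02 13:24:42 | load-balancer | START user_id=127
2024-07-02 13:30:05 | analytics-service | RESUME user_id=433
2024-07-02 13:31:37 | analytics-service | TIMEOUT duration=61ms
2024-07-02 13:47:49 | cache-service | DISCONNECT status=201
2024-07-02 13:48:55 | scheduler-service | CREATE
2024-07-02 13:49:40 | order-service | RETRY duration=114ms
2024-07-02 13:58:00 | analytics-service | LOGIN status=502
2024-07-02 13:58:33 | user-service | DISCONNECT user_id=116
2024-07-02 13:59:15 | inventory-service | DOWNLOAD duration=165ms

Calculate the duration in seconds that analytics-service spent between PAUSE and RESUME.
1145

To calculate state duration:

1. Find PAUSE event for analytics-service: 2024-07-02 13:11:00
2. Find RESUME event for analytics-service: 2024-07-02 13:30:05
3. Calculate duration: 2024-07-02 13:30:05 - 2024-07-02 13:11:00 = 1145 seconds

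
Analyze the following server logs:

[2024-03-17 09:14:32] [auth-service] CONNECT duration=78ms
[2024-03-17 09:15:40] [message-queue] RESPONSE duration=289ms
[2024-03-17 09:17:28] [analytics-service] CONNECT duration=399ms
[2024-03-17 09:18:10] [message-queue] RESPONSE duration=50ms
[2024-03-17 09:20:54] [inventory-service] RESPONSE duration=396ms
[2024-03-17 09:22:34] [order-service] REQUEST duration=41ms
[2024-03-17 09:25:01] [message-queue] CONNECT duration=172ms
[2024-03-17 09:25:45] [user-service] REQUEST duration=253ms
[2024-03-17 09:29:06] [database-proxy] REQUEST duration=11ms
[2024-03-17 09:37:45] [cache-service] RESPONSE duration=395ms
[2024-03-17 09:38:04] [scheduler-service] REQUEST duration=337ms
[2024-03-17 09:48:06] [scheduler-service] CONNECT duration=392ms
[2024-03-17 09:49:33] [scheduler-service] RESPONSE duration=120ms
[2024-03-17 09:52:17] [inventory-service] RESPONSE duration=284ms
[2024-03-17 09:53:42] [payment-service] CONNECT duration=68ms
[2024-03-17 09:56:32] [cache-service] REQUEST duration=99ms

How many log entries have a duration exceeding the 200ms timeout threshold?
8

To count timeouts:

1. Threshold: 200ms
2. Extract duration from each log entry
3. Count entries where duration > 200
4. Timeout count: 8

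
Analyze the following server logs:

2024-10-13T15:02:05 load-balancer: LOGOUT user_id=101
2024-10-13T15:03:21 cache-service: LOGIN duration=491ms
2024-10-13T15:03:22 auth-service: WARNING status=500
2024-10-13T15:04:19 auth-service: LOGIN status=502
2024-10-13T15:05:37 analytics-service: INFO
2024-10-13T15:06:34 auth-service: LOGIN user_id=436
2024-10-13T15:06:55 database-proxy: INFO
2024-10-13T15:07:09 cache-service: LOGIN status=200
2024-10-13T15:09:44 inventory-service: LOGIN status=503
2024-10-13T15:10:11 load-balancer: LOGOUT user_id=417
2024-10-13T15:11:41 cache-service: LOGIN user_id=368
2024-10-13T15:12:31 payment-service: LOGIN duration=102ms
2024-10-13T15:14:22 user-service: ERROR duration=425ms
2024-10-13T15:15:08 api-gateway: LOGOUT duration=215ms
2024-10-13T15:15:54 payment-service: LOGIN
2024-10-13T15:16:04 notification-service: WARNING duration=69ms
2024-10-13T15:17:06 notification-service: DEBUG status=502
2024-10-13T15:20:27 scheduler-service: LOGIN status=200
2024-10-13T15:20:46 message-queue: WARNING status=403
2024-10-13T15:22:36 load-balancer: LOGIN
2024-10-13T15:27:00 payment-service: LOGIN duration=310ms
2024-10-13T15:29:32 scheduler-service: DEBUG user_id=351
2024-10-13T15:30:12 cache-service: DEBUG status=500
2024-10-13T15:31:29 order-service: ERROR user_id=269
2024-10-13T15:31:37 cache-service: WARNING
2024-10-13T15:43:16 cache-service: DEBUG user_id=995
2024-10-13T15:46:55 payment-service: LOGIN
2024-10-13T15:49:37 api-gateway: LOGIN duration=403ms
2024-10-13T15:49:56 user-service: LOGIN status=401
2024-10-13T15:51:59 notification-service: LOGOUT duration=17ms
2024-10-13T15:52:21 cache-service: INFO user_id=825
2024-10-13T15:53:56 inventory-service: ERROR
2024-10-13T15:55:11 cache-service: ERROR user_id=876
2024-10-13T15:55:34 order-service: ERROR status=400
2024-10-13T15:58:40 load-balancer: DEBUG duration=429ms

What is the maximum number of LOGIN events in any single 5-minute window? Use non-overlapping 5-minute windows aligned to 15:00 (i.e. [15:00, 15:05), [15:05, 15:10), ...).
3

To find the burst window:

1. Divide the log period into non-overlapping 5-minute windows starting at 15:00
2. Count LOGIN events in each window
3. Find the window with maximum count
4. Maximum events in a window: 3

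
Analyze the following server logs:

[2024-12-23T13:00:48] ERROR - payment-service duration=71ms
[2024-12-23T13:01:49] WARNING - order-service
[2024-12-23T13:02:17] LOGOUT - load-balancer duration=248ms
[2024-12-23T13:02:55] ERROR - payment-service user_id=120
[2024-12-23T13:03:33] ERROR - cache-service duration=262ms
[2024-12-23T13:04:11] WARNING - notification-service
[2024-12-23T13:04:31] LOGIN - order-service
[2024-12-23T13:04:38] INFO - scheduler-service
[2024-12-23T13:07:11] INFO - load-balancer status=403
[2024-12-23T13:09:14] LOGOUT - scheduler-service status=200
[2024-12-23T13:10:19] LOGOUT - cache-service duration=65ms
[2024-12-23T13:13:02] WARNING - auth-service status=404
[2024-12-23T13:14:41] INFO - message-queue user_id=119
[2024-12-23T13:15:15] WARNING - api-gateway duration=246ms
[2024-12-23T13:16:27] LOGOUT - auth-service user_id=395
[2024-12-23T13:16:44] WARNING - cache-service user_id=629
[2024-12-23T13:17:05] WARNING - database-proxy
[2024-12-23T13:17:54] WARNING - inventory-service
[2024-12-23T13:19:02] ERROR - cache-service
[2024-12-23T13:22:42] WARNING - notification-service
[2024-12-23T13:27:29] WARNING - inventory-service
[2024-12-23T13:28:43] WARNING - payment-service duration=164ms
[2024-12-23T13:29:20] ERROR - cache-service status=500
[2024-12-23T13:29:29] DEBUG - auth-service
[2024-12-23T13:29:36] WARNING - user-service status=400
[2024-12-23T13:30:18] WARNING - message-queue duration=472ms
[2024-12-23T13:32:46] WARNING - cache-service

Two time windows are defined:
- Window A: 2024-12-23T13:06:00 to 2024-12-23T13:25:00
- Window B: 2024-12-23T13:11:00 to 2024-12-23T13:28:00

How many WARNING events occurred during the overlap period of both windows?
6

To find overlap events:

1. Window A: 2024-12-23T13:06:00 to 2024-12-23T13:25:00
2. Window B: 2024-12-23T13:11:00 to 2024-12-23T13:28:00
3. Overlap period: 2024-12-23T13:11:00 to 2024-12-23T13:25:00
4. Count WARNING events in overlap: 6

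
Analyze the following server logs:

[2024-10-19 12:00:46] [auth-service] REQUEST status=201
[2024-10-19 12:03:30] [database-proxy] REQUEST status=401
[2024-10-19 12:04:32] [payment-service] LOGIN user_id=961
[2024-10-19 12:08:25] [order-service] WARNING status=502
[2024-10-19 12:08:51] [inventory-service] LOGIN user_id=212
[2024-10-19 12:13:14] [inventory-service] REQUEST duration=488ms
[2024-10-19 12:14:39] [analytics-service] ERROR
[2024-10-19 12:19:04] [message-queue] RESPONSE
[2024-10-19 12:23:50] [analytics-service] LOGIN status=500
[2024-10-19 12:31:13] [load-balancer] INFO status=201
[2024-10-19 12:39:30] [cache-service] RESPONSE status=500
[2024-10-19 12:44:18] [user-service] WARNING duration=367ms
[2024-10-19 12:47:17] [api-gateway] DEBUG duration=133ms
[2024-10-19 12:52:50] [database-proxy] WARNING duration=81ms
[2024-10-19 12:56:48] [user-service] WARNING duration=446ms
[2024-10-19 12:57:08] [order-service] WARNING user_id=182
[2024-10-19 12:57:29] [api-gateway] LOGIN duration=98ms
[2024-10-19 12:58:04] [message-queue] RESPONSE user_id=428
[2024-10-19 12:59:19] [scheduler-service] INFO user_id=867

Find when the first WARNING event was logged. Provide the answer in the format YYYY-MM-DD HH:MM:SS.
2024-10-19 12:08:25

To find the first event:

1. Filter for all WARNING events
2. Sort by timestamp
3. Select the first one
4. Timestamp: 2024-10-19 12:08:25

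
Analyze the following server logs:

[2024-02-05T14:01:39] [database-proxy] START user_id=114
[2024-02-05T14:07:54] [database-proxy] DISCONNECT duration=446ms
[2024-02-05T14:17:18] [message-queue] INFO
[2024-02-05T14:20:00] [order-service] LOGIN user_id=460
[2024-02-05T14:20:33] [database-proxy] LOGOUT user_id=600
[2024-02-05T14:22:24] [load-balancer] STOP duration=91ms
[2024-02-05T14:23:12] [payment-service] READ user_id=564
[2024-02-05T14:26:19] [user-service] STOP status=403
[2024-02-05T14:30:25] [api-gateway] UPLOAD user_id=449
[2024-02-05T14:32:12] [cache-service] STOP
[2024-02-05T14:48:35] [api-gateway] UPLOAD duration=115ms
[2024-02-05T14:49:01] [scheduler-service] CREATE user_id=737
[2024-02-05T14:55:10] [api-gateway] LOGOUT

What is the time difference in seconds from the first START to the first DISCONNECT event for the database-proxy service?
375

To find the time between events:

1. Locate the first START event for database-proxy: 2024-02-05T14:01:39
2. Locate the first DISCONNECT event for database-proxy: 2024-02-05T14:07:54
3. Calculate the difference: 2024-02-05T14:07:54 - 2024-02-05T14:01:39 = 375 seconds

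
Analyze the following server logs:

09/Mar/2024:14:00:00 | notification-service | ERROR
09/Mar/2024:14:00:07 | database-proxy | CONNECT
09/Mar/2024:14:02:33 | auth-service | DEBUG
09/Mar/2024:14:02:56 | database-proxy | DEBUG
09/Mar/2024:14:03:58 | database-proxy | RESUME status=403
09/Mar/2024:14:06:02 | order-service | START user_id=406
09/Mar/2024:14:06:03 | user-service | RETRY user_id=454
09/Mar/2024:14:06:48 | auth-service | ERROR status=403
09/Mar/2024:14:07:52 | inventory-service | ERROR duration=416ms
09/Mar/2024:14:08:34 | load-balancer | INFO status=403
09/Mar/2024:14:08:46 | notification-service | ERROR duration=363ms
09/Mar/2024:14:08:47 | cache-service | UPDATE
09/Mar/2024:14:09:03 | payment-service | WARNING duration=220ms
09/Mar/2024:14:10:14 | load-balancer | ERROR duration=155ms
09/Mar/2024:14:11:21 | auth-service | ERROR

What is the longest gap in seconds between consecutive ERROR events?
408

To find the longest gap:

1. Extract all ERROR events in chronological order
2. Calculate time differences between consecutive events
3. Find the maximum difference
4. Longest gap: 408 seconds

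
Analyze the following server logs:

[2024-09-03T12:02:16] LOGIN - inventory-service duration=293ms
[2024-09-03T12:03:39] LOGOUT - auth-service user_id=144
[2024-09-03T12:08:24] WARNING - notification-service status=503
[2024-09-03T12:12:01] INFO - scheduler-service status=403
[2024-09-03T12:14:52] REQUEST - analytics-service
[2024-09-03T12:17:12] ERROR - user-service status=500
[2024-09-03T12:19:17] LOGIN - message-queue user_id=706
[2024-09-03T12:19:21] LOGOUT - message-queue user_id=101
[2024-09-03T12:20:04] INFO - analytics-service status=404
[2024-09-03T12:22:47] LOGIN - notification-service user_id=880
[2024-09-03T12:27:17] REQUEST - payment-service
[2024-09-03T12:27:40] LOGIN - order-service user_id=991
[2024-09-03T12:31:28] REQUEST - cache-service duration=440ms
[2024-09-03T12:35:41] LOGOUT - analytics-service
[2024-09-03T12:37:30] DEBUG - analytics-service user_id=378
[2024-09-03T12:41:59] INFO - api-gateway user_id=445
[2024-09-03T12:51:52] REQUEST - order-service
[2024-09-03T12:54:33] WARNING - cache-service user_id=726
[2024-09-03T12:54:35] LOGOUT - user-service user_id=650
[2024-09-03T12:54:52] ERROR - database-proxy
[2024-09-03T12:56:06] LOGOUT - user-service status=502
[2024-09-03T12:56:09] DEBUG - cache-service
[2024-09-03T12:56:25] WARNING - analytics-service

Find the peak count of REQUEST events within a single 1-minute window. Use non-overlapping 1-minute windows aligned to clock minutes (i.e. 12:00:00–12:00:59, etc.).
1

To find the burst window:

1. Divide the log period into non-overlapping 1-minute windows starting at 12:00
2. Count REQUEST events in each window
3. Find the window with maximum count
4. Maximum events in a window: 1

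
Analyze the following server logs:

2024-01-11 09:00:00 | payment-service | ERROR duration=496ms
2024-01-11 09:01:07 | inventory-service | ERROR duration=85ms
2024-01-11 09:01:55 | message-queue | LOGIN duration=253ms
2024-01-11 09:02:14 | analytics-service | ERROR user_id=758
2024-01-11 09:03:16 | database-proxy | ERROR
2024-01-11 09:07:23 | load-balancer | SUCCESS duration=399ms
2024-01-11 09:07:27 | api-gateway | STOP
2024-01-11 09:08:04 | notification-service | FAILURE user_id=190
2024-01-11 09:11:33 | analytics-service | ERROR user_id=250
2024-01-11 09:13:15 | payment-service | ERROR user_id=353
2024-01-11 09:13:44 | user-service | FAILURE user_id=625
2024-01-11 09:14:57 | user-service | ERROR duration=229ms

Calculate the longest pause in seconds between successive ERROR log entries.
497

To find the longest gap:

1. Extract all ERROR events in chronological order
2. Calculate time differences between consecutive events
3. Find the maximum difference
4. Longest gap: 497 seconds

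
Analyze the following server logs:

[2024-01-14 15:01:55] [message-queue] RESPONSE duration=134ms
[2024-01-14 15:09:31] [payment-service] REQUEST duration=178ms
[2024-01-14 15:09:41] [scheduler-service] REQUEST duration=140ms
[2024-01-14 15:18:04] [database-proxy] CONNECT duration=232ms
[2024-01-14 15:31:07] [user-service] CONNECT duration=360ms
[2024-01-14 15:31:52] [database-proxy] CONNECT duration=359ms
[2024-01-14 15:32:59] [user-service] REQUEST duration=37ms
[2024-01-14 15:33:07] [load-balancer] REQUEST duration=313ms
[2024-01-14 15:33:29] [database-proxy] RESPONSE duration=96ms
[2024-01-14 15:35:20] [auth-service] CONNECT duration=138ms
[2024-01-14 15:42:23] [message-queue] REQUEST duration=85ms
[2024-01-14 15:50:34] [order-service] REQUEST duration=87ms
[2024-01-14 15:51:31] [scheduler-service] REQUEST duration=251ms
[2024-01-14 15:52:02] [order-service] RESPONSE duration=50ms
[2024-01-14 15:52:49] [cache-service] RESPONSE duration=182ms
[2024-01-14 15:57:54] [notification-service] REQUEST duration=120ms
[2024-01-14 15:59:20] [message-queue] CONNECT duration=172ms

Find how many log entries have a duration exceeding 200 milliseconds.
5

To count timeouts:

1. Threshold: 200ms
2. Extract duration from each log entry
3. Count entries where duration > 200
4. Timeout count: 5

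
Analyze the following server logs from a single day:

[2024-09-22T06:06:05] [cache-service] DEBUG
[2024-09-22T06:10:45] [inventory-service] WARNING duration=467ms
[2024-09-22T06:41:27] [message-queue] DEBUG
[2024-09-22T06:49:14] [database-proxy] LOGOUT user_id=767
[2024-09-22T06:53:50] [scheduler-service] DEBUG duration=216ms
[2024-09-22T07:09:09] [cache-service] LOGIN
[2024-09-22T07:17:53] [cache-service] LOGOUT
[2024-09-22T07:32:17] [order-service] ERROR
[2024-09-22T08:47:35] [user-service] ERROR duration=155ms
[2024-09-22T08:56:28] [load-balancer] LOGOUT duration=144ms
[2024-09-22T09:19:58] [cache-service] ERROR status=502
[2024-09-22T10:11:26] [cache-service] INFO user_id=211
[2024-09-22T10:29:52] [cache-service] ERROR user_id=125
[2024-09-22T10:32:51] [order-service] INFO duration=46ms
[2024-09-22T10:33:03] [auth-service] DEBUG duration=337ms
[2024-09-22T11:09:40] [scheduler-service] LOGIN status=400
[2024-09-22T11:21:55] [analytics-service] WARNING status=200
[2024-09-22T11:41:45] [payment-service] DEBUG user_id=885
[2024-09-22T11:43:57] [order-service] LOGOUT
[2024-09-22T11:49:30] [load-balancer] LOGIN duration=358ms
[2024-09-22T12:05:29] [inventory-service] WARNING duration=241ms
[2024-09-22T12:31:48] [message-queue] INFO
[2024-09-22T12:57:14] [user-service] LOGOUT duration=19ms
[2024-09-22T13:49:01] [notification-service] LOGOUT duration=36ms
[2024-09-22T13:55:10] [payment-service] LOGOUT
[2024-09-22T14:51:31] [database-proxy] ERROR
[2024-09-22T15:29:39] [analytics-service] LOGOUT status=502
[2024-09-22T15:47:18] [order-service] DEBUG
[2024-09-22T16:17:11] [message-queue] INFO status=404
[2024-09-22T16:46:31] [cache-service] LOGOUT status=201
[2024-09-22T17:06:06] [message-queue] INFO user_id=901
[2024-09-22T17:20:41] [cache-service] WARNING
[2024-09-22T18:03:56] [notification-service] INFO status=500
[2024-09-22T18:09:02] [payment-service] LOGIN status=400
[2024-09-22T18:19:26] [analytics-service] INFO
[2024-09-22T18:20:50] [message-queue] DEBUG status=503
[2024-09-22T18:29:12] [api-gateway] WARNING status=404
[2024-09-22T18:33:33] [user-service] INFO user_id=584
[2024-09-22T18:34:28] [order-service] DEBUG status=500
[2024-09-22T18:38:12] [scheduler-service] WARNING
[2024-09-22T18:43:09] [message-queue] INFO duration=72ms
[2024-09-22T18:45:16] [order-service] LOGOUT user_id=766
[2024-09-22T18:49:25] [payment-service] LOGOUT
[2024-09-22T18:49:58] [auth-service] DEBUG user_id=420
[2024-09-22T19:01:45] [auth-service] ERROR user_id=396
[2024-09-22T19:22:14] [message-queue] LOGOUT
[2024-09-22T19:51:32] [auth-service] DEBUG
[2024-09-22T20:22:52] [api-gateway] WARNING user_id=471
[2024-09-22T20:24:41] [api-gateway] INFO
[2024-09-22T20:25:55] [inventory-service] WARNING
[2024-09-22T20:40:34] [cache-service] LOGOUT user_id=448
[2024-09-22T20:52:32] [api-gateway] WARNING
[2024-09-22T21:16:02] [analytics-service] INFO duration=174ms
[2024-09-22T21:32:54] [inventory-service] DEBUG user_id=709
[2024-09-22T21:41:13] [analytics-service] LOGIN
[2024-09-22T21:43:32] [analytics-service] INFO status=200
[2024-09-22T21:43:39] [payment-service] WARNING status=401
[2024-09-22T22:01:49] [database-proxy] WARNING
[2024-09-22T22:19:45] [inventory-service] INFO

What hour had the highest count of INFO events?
18

To find the peak hour:

1. Group all INFO events by hour
2. Count events in each hour
3. Find hour with maximum count
4. Peak hour: 18 (with 4 events)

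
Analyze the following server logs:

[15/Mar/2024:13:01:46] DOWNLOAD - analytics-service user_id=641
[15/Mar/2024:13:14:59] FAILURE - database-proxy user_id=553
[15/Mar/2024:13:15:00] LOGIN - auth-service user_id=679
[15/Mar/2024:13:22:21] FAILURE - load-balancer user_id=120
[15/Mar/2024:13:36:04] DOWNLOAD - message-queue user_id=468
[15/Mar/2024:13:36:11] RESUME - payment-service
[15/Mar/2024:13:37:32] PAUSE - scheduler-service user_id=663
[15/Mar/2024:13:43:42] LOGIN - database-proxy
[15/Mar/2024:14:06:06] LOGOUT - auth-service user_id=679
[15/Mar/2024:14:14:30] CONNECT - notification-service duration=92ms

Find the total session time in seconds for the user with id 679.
3066

To calculate session duration:

1. Find LOGIN event for user_id=679: 15/Mar/2024:13:15:00
2. Find LOGOUT event for user_id=679: 15/Mar/2024:14:06:06
3. Session duration: 15/Mar/2024:14:06:06 - 15/Mar/2024:13:15:00 = 3066 seconds (51 minutes)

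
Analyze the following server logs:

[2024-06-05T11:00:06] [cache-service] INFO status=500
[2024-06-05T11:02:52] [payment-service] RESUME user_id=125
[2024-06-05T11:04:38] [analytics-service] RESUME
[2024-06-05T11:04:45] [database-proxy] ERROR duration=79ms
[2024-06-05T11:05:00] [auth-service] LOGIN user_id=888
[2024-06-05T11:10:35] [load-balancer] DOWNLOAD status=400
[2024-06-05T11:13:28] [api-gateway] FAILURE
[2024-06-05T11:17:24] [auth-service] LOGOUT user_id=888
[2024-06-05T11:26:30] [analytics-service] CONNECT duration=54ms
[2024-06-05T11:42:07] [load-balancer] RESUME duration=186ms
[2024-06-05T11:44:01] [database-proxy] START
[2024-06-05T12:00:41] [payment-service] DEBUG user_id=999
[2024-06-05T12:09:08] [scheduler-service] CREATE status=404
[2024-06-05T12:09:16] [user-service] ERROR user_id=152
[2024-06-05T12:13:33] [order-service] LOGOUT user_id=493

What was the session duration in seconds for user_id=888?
744

To calculate session duration:

1. Find LOGIN event for user_id=888: 2024-06-05T11:05:00
2. Find LOGOUT event for user_id=888: 2024-06-05T11:17:24
3. Session duration: 2024-06-05T11:17:24 - 2024-06-05T11:05:00 = 744 seconds (12 minutes)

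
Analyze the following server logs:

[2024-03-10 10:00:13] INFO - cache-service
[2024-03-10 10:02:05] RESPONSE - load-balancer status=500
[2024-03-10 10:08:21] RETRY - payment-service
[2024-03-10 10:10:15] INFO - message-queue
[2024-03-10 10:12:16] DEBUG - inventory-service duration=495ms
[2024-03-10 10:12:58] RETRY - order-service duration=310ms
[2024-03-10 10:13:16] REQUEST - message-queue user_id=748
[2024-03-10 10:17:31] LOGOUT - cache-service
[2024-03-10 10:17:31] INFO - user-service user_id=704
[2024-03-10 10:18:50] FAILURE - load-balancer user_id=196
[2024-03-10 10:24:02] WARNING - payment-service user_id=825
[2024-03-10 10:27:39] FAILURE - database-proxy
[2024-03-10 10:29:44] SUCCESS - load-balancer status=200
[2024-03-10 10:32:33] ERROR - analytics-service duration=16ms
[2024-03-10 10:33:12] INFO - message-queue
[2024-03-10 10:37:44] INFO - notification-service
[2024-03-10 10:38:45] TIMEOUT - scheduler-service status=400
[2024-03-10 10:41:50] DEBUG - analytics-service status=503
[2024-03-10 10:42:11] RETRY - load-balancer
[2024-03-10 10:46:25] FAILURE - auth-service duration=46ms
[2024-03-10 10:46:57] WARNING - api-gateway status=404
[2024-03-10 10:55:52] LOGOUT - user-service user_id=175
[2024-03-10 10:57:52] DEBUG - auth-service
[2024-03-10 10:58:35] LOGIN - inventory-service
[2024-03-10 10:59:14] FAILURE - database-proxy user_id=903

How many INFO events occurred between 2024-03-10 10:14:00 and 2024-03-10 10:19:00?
1

To count events in the time window:

1. Window boundaries: 2024-03-10 10:14:00 to 2024-03-10 10:19:00
2. Filter for INFO events within this window
3. Count matching events: 1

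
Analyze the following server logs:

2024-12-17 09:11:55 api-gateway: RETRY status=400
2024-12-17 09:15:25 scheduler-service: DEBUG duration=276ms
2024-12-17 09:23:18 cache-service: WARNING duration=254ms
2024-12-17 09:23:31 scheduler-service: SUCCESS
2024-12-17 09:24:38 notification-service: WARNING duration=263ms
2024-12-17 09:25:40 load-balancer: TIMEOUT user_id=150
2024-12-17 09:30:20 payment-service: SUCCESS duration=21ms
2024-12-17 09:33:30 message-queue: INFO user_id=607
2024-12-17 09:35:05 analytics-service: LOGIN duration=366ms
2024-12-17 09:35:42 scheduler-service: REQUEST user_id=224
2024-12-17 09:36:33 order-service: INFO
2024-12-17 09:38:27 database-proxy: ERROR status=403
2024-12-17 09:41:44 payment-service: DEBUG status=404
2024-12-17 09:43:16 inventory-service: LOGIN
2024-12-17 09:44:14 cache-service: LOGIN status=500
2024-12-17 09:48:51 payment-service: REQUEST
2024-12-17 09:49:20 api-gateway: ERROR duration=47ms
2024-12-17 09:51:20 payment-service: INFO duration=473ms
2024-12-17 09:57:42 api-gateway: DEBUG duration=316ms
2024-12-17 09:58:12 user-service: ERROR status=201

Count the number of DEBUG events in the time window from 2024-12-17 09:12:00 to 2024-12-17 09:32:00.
1

To count events in the time window:

1. Window boundaries: 2024-12-17 09:12:00 to 2024-12-17 09:32:00
2. Filter for DEBUG events within this window
3. Count matching events: 1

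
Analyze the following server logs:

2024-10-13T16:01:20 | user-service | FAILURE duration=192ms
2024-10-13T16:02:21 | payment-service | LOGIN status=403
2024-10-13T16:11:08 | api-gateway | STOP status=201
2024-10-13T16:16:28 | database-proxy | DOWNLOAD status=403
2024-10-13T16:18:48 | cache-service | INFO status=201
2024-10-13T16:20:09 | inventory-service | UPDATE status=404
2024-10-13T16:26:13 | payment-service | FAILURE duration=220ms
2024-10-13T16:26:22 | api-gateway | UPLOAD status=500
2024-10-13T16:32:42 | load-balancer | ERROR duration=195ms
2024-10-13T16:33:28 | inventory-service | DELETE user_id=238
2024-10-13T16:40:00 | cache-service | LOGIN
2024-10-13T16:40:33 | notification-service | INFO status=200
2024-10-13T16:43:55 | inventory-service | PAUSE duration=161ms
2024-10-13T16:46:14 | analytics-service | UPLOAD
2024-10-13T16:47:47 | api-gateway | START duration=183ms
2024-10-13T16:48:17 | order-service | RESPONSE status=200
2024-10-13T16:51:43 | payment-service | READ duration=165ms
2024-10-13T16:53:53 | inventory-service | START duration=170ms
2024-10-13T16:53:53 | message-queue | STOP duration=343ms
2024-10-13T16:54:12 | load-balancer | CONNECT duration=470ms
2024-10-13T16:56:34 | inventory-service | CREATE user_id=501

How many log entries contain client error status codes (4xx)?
3

To find matching entries:

1. Pattern to match: client error status codes (4xx)
2. Scan each log entry for the pattern
3. Count matches: 3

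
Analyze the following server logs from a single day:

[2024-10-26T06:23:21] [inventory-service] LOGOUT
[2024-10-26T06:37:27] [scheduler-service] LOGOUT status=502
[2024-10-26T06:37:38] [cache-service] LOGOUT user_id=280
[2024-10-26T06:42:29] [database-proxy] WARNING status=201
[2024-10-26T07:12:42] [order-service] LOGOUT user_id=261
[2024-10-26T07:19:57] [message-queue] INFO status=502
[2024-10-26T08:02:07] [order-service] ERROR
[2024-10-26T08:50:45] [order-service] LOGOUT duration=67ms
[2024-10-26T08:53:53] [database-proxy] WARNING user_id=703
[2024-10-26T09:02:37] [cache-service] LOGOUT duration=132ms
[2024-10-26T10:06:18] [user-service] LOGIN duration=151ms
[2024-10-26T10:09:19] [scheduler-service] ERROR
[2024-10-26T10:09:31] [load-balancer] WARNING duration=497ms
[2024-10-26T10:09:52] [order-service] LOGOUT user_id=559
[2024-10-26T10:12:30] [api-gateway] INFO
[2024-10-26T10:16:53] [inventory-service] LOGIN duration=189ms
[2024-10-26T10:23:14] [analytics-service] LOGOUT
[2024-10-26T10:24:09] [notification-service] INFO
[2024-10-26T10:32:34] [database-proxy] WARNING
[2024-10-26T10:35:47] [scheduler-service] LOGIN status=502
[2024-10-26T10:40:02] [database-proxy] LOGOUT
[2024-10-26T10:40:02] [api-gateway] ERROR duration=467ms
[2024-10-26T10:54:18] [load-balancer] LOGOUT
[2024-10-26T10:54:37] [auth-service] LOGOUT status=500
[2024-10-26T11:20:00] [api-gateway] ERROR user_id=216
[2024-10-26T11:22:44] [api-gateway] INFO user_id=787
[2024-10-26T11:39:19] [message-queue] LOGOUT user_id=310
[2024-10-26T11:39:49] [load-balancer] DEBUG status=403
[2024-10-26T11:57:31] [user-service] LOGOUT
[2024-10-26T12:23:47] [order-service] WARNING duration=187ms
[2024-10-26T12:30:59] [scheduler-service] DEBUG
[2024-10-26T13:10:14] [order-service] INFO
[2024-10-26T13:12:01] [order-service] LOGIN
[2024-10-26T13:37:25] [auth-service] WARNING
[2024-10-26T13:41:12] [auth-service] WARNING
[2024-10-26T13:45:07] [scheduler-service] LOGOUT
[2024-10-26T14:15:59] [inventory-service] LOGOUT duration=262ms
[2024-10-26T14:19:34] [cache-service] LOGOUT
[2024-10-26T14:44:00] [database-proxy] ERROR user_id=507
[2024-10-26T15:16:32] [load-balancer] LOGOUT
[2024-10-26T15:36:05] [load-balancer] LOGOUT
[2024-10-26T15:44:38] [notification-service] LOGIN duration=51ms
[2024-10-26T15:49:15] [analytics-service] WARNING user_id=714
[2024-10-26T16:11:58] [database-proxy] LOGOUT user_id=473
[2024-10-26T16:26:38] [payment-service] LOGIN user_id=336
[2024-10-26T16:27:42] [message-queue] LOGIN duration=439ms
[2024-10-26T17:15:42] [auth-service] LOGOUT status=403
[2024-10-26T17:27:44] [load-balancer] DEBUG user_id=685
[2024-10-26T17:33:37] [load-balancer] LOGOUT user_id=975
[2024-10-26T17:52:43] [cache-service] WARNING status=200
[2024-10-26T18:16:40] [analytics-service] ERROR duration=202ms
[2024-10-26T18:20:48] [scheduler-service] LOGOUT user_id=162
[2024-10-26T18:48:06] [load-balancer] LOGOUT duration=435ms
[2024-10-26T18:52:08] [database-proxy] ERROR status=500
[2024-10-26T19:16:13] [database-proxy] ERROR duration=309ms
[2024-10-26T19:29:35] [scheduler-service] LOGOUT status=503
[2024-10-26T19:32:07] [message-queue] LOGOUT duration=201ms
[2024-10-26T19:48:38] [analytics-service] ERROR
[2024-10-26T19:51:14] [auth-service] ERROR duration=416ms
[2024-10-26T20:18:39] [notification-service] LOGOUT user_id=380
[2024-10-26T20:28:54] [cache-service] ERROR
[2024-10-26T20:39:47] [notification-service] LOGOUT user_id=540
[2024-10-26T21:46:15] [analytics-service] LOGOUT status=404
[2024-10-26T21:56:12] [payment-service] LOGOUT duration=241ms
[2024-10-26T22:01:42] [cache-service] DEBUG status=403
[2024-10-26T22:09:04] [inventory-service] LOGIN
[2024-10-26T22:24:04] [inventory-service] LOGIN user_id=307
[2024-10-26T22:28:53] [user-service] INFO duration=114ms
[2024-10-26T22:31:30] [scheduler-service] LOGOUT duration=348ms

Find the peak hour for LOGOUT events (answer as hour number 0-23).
10

To find the peak hour:

1. Group all LOGOUT events by hour
2. Count events in each hour
3. Find hour with maximum count
4. Peak hour: 10 (with 5 events)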